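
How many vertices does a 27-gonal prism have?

54

A prism on an n-gon has two n-gon bases and n rectangular sides: V = 2·27 = 54, E = 3·27 = 81, F = 27 + 2 = 29.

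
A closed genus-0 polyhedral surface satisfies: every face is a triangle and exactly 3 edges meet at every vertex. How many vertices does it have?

4

Each face has 3 edges and each edge borders two faces, so 2E = 3F.
Each vertex has degree 3, so 3V = 2E and hence V = 3F/3.
Euler: V − E + F = 2 ⇒ (3F/3) − (3F/2) + F = 2.
Multiply by 6: (6 − 9 + 6)F = 12, i.e. 3F = 12.
So F = 4, E = 3·4/2 = 6, V = 3·4/3 = 4.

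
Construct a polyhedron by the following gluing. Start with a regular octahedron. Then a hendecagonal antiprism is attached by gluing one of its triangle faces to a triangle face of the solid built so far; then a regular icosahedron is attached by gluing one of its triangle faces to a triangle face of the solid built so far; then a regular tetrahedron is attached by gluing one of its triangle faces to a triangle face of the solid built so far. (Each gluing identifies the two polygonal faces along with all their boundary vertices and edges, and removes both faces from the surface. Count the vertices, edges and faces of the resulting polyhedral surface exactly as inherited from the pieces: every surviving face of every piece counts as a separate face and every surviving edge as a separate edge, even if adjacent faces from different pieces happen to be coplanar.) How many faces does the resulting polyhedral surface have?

A regular octahedron: V=6, E=12, F=8.
Attach a hendecagonal antiprism (V=22, E=44, F=24) along a 3-gon: merge 3 vertices and 3 edges, delete both glued faces → V=25, E=53, F=30.
Attach a regular icosahedron (V=12, E=30, F=20) along a 3-gon: merge 3 vertices and 3 edges, delete both glued faces → V=34, E=80, F=48.
Attach a regular tetrahedron (V=4, E=6, F=4) along a 3-gon: merge 3 vertices and 3 edges, delete both glued faces → V=35, E=83, F=50.
Check: V − E + F = 35 − 83 + 50 = 2.

50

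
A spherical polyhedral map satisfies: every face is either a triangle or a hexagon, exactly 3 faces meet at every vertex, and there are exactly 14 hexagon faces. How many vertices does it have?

32

Let x be the number of triangles; then F = 14 + x.
Edge–face incidences: 2E = 6·14 + 3·x = 84 + 3x.
Every vertex has degree 3, so 3V = 2E.
Euler: V − E + F = 2 ⇒ (2E)/3 − E + (14 + x) = 2.
Multiply by 6: 2·(2E) − 3·(2E) + 6·(14 + x) = 12, i.e. 84 + 6x − (84 + 3x) = 12.
Collecting terms: 3x = 12, so x = 4.
Then 2E = 84 + 3·4 = 96, so E = 48, V = 2E/3 = 32, F = 14 + 4 = 18.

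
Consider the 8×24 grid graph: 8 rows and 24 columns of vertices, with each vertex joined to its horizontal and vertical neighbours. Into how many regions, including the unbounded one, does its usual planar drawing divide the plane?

The grid has V = 8·24 = 192 vertices and E = 8·23 + 24·7 = 352 edges.
F = 2 − V + E = 2 − 192 + 352 = 162.

162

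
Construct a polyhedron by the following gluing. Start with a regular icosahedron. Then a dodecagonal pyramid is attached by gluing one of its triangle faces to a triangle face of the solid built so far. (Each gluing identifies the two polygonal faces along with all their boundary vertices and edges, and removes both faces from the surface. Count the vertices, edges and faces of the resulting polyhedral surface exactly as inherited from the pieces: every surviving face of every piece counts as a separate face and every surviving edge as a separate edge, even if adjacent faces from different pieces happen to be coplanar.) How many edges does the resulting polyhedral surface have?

51

A regular icosahedron: V=12, E=30, F=20.
Attach a dodecagonal pyramid (V=13, E=24, F=13) along a 3-gon: merge 3 vertices and 3 edges, delete both glued faces → V=22, E=51, F=31.
Check: V − E + F = 22 − 51 + 31 = 2.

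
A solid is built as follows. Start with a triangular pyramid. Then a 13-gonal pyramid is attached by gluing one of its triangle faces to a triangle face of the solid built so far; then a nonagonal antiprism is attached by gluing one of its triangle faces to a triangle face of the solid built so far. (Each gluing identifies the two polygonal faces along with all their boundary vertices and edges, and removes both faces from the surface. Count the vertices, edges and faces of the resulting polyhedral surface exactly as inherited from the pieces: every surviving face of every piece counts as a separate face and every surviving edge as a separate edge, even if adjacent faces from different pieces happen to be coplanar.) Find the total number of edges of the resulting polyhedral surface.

62

A triangular pyramid: V=4, E=6, F=4.
Attach a 13-gonal pyramid (V=14, E=26, F=14) along a 3-gon: merge 3 vertices and 3 edges, delete both glued faces → V=15, E=29, F=16.
Attach a nonagonal antiprism (V=18, E=36, F=20) along a 3-gon: merge 3 vertices and 3 edges, delete both glued faces → V=30, E=62, F=34.
Check: V − E + F = 30 − 62 + 34 = 2.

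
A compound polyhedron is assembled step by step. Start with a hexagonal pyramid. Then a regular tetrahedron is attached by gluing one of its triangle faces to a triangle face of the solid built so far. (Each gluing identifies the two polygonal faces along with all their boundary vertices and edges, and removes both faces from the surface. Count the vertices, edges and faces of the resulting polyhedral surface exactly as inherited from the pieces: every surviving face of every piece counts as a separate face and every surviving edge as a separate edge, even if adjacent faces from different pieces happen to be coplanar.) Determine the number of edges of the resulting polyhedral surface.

A hexagonal pyramid: V=7, E=12, F=7.
Attach a regular tetrahedron (V=4, E=6, F=4) along a 3-gon: merge 3 vertices and 3 edges, delete both glued faces → V=8, E=15, F=9.
Check: V − E + F = 8 − 15 + 9 = 2.

15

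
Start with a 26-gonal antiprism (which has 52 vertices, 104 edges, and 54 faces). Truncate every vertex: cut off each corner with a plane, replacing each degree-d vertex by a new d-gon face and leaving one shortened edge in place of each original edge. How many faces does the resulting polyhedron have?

Truncation replaces each original edge-end by a new vertex, so V′ = 2E = 208.
Each original edge survives, and each old vertex of degree d contributes d new edges; summing degrees gives Σd = 2E, so E′ = E + 2E = 3E = 312.
Each original face survives and each original vertex becomes one new face: F′ = F + V = 106.

106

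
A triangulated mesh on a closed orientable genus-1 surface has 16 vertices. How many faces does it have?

χ = 2 − 2·1 = 0, and every face is a triangle so 3F = 2E.
V − E + F = 0 with E = 3F/2 gives 16 − (3/2 − 1)·F = 0, so F = 32 and E = 48.

32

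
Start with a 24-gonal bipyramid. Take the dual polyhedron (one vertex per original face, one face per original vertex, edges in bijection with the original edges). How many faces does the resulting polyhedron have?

The base solid has V = 26, E = 72, F = 48.
The dual swaps V and F and preserves E: V′ = F = 48, E′ = E = 72, F′ = V = 26.

26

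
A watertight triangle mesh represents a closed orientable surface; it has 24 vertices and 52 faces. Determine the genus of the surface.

Every face is a triangle, so 2E = 3·52 = 156, giving E = 78.
χ = V − E + F = 24 − 78 + 52 = -2.
For a closed orientable surface χ = 2 − 2g, so g = (2 − (-2))/2 = 2.

2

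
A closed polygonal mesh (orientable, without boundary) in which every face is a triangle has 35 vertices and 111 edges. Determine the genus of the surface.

Every face is a triangle and each edge borders two faces, so 3F = 2·111, giving F = 74.
χ = V − E + F = 35 − 111 + 74 = -2.
For a closed orientable surface χ = 2 − 2g, so g = (2 − (-2))/2 = 2.

2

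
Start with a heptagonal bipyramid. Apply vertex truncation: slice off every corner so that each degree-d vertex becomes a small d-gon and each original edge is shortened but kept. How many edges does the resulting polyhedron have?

The base solid has V = 9, E = 21, F = 14.
Truncation replaces each original edge-end by a new vertex, so V′ = 2E = 42.
Each original edge survives, and each old vertex of degree d contributes d new edges; summing degrees gives Σd = 2E, so E′ = E + 2E = 3E = 63.
Each original face survives and each original vertex becomes one new face: F′ = F + V = 23.

63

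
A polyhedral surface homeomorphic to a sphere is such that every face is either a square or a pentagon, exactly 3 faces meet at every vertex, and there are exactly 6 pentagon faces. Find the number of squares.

Let x be the number of squares; then F = 6 + x.
Edge–face incidences: 2E = 5·6 + 4·x = 30 + 4x.
Every vertex has degree 3, so 3V = 2E.
Euler: V − E + F = 2 ⇒ (2E)/3 − E + (6 + x) = 2.
Multiply by 6: 2·(2E) − 3·(2E) + 6·(6 + x) = 12, i.e. 36 + 6x − (30 + 4x) = 12.
Collecting terms: 2x + 6 = 12, so 2x = 6, so x = 3.
Then 2E = 30 + 4·3 = 42, so E = 21, V = 2E/3 = 14, F = 6 + 3 = 9.

3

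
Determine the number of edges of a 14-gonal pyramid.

28

A pyramid on an n-gon base has one n-gon and n triangles: V = 14 + 1 = 15, E = 2·14 = 28, F = 14 + 1 = 15.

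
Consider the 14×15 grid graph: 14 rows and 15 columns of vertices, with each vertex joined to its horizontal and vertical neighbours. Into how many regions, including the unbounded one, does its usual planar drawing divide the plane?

The grid has V = 14·15 = 210 vertices and E = 14·14 + 15·13 = 391 edges.
F = 2 − V + E = 2 − 210 + 391 = 183.

183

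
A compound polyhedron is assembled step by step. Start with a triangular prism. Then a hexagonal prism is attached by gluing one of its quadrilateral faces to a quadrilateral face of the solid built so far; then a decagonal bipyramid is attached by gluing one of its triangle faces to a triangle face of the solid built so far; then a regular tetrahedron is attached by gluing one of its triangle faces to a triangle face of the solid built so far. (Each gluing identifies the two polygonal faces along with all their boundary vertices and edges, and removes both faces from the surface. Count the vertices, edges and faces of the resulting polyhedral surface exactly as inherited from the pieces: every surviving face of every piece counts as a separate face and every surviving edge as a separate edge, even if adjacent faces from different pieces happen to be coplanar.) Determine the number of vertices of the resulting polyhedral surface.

A triangular prism: V=6, E=9, F=5.
Attach a hexagonal prism (V=12, E=18, F=8) along a 4-gon: merge 4 vertices and 4 edges, delete both glued faces → V=14, E=23, F=11.
Attach a decagonal bipyramid (V=12, E=30, F=20) along a 3-gon: merge 3 vertices and 3 edges, delete both glued faces → V=23, E=50, F=29.
Attach a regular tetrahedron (V=4, E=6, F=4) along a 3-gon: merge 3 vertices and 3 edges, delete both glued faces → V=24, E=53, F=31.
Check: V − E + F = 24 − 53 + 31 = 2.

24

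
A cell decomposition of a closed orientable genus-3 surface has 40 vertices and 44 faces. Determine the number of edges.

88

For a closed orientable surface of genus 3, χ = 2 − 2·3 = -4.
E = V + F − (-4) = 40 + 44 − (-4) = 88.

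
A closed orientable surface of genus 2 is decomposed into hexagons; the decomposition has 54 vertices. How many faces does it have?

28

χ = 2 − 2·2 = -2, and every face is a hexagon so 6F = 2E.
V − E + F = -2 with E = 6F/2 gives 54 − (6/2 − 1)·F = -2, so F = 28 and E = 84.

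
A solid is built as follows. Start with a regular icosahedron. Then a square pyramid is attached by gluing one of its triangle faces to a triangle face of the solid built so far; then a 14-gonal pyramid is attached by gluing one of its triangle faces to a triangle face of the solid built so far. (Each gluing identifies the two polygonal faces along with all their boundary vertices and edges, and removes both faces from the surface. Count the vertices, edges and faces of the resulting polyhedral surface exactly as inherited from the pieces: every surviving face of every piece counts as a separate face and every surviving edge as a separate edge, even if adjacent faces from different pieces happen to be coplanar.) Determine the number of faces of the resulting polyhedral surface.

A regular icosahedron: V=12, E=30, F=20.
Attach a square pyramid (V=5, E=8, F=5) along a 3-gon: merge 3 vertices and 3 edges, delete both glued faces → V=14, E=35, F=23.
Attach a 14-gonal pyramid (V=15, E=28, F=15) along a 3-gon: merge 3 vertices and 3 edges, delete both glued faces → V=26, E=60, F=36.
Check: V − E + F = 26 − 60 + 36 = 2.

36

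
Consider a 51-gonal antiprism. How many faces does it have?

104

An antiprism on an n-gon has two n-gon caps and 2n triangles: V = 2·51 = 102, E = 4·51 = 204, F = 2·51 + 2 = 104.
Check: V − E + F = 102 − 204 + 104 = 2.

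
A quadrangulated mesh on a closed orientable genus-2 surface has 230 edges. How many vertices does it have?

χ = 2 − 2·2 = -2, and every face is a square so 4F = 2E.
F = 2E/4 = 115. Then V = -2 + E − F = -2 + 230 − 115 = 113.

113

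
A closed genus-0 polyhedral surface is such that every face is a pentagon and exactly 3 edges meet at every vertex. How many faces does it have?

Each face has 5 edges and each edge borders two faces, so 2E = 5F.
Each vertex has degree 3, so 3V = 2E and hence V = 5F/3.
Euler: V − E + F = 2 ⇒ (5F/3) − (5F/2) + F = 2.
Multiply by 6: (10 − 15 + 6)F = 12, i.e. 1F = 12.
So F = 12, E = 5·12/2 = 30, V = 5·12/3 = 20.

12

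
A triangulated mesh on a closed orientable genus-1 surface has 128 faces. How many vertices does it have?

64

χ = 2 − 2·1 = 0, and every face is a triangle so 3F = 2E.
E = 3·128/2 = 192. Then V = 0 + E − F = 0 + 192 − 128 = 64.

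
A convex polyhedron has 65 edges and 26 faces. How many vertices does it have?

Here V − E + F = 2.
V = 2 + E − F = 2 + 65 − 26 = 41.

41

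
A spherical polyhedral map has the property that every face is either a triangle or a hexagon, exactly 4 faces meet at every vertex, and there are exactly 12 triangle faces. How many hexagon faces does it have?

Let x be the number of hexagons; then F = 12 + x.
Edge–face incidences: 2E = 3·12 + 6·x = 36 + 6x.
Every vertex has degree 4, so 4V = 2E.
Euler: V − E + F = 2 ⇒ (2E)/4 − E + (12 + x) = 2.
Multiply by 8: 2·(2E) − 4·(2E) + 8·(12 + x) = 16, i.e. 96 + 8x − 2·(36 + 6x) = 16.
Collecting terms: −4x + 24 = 16, so −4x = −8, so x = 2.
Then 2E = 36 + 6·2 = 48, so E = 24, V = 2E/4 = 12, F = 12 + 2 = 14.

2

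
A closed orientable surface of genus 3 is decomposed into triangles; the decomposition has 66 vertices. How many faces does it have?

140

χ = 2 − 2·3 = -4, and every face is a triangle so 3F = 2E.
V − E + F = -4 with E = 3F/2 gives 66 − (3/2 − 1)·F = -4, so F = 140 and E = 210.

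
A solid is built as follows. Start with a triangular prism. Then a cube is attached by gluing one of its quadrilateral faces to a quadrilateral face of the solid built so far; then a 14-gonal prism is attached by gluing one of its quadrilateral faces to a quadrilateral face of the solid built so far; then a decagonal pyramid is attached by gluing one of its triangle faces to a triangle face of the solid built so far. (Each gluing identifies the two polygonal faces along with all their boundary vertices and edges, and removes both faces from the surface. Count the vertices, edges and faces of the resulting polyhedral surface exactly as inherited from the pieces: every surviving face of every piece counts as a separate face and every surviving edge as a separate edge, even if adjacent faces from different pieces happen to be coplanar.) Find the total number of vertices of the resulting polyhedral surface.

42

A triangular prism: V=6, E=9, F=5.
Attach a cube (V=8, E=12, F=6) along a 4-gon: merge 4 vertices and 4 edges, delete both glued faces → V=10, E=17, F=9.
Attach a 14-gonal prism (V=28, E=42, F=16) along a 4-gon: merge 4 vertices and 4 edges, delete both glued faces → V=34, E=55, F=23.
Attach a decagonal pyramid (V=11, E=20, F=11) along a 3-gon: merge 3 vertices and 3 edges, delete both glued faces → V=42, E=72, F=32.
Check: V − E + F = 42 − 72 + 32 = 2.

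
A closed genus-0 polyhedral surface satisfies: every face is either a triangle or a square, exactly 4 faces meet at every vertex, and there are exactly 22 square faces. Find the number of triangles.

8

Let x be the number of triangles; then F = 22 + x.
Edge–face incidences: 2E = 4·22 + 3·x = 88 + 3x.
Every vertex has degree 4, so 4V = 2E.
Euler: V − E + F = 2 ⇒ (2E)/4 − E + (22 + x) = 2.
Multiply by 8: 2·(2E) − 4·(2E) + 8·(22 + x) = 16, i.e. 176 + 8x − 2·(88 + 3x) = 16.
Collecting terms: 2x = 16, so x = 8.
Then 2E = 88 + 3·8 = 112, so E = 56, V = 2E/4 = 28, F = 22 + 8 = 30.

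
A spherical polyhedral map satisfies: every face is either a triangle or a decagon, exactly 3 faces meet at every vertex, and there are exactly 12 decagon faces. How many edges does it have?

Let x be the number of triangles; then F = 12 + x.
Edge–face incidences: 2E = 10·12 + 3·x = 120 + 3x.
Every vertex has degree 3, so 3V = 2E.
Euler: V − E + F = 2 ⇒ (2E)/3 − E + (12 + x) = 2.
Multiply by 6: 2·(2E) − 3·(2E) + 6·(12 + x) = 12, i.e. 72 + 6x − (120 + 3x) = 12.
Collecting terms: 3x − 48 = 12, so 3x = 60, so x = 20.
Then 2E = 120 + 3·20 = 180, so E = 90, V = 2E/3 = 60, F = 12 + 20 = 32.

90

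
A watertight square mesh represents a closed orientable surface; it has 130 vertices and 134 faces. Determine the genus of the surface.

3

Every face is a square, so 2E = 4·134 = 536, giving E = 268.
χ = V − E + F = 130 − 268 + 134 = -4.
For a closed orientable surface χ = 2 − 2g, so g = (2 − (-4))/2 = 3.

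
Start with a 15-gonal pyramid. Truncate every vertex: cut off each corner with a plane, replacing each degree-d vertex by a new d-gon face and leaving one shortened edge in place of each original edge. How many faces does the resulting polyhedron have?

32

The base solid has V = 16, E = 30, F = 16.
Truncation replaces each original edge-end by a new vertex, so V′ = 2E = 60.
Each original edge survives, and each old vertex of degree d contributes d new edges; summing degrees gives Σd = 2E, so E′ = E + 2E = 3E = 90.
Each original face survives and each original vertex becomes one new face: F′ = F + V = 32.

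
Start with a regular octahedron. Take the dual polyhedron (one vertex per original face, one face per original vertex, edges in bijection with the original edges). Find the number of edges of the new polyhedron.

The base solid has V = 6, E = 12, F = 8.
The dual swaps V and F and preserves E: V′ = F = 8, E′ = E = 12, F′ = V = 6.

12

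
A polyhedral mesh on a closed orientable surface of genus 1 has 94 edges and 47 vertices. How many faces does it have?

For a closed orientable surface of genus 1, χ = 2 − 2·1 = 0.
F = 0 − V + E = 0 − 47 + 94 = 47.

47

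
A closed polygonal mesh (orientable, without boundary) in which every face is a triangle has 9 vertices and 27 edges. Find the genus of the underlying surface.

1

Every face is a triangle and each edge borders two faces, so 3F = 2·27, giving F = 18.
χ = V − E + F = 9 − 27 + 18 = 0.
For a closed orientable surface χ = 2 − 2g, so g = (2 − (0))/2 = 1.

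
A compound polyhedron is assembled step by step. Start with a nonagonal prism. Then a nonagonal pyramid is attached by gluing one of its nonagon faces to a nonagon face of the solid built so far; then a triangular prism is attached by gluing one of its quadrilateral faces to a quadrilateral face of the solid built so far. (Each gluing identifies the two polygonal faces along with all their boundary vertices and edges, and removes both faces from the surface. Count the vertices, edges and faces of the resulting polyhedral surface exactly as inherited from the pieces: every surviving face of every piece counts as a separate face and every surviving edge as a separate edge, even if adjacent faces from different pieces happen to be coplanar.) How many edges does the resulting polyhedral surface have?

41

A nonagonal prism: V=18, E=27, F=11.
Attach a nonagonal pyramid (V=10, E=18, F=10) along a 9-gon: merge 9 vertices and 9 edges, delete both glued faces → V=19, E=36, F=19.
Attach a triangular prism (V=6, E=9, F=5) along a 4-gon: merge 4 vertices and 4 edges, delete both glued faces → V=21, E=41, F=22.
Check: V − E + F = 21 − 41 + 22 = 2.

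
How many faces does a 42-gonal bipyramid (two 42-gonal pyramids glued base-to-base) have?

A bipyramid over an n-gon has 2n triangular faces and n + 2 vertices: V = 42 + 2 = 44, E = 3·42 = 126, F = 2·42 = 84.

84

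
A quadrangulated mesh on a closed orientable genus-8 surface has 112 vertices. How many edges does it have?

252

χ = 2 − 2·8 = -14, and every face is a square so 4F = 2E.
V − E + F = -14 with E = 4F/2 gives 112 − (4/2 − 1)·F = -14, so F = 126 and E = 252.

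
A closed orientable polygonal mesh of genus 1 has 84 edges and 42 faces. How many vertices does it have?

42

For a closed orientable surface of genus 1, χ = 2 − 2·1 = 0.
V = 0 + E − F = 0 + 84 − 42 = 42.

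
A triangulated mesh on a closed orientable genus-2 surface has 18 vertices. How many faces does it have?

χ = 2 − 2·2 = -2, and every face is a triangle so 3F = 2E.
V − E + F = -2 with E = 3F/2 gives 18 − (3/2 − 1)·F = -2, so F = 40 and E = 60.

40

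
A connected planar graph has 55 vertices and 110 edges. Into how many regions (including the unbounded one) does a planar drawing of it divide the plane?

Euler's formula for a connected plane graph: V − E + F = 2, so F = 2 − 55 + 110 = 57.

57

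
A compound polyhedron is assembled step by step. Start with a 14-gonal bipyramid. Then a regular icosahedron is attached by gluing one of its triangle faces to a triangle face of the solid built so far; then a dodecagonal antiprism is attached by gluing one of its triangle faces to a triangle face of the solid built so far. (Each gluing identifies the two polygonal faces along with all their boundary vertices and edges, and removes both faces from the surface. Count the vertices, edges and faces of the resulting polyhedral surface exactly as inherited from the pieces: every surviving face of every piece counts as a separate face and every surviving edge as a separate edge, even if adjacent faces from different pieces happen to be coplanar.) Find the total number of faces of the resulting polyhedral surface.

70

A 14-gonal bipyramid: V=16, E=42, F=28.
Attach a regular icosahedron (V=12, E=30, F=20) along a 3-gon: merge 3 vertices and 3 edges, delete both glued faces → V=25, E=69, F=46.
Attach a dodecagonal antiprism (V=24, E=48, F=26) along a 3-gon: merge 3 vertices and 3 edges, delete both glued faces → V=46, E=114, F=70.
Check: V − E + F = 46 − 114 + 70 = 2.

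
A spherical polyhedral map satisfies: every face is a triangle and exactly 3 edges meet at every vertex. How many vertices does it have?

Each face has 3 edges and each edge borders two faces, so 2E = 3F.
Each vertex has degree 3, so 3V = 2E and hence V = 3F/3.
Euler: V − E + F = 2 ⇒ (3F/3) − (3F/2) + F = 2.
Multiply by 6: (6 − 9 + 6)F = 12, i.e. 3F = 12.
So F = 4, E = 3·4/2 = 6, V = 3·4/3 = 4.

4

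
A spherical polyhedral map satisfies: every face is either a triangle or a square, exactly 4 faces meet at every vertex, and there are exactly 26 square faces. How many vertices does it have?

32

Let x be the number of triangles; then F = 26 + x.
Edge–face incidences: 2E = 4·26 + 3·x = 104 + 3x.
Every vertex has degree 4, so 4V = 2E.
Euler: V − E + F = 2 ⇒ (2E)/4 − E + (26 + x) = 2.
Multiply by 8: 2·(2E) − 4·(2E) + 8·(26 + x) = 16, i.e. 208 + 8x − 2·(104 + 3x) = 16.
Collecting terms: 2x = 16, so x = 8.
Then 2E = 104 + 3·8 = 128, so E = 64, V = 2E/4 = 32, F = 26 + 8 = 34.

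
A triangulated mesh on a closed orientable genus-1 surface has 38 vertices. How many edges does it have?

114

χ = 2 − 2·1 = 0, and every face is a triangle so 3F = 2E.
V − E + F = 0 with E = 3F/2 gives 38 − (3/2 − 1)·F = 0, so F = 76 and E = 114.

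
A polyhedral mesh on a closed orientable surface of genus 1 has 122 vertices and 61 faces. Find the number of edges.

For a closed orientable surface of genus 1, χ = 2 − 2·1 = 0.
E = V + F − (0) = 122 + 61 − (0) = 183.

183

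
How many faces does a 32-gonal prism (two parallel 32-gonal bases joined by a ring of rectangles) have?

34

A prism on an n-gon has two n-gon bases and n rectangular sides: V = 2·32 = 64, E = 3·32 = 96, F = 32 + 2 = 34.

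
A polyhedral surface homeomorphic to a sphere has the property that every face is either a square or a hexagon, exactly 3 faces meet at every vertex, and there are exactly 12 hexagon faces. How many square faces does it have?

Let x be the number of squares; then F = 12 + x.
Edge–face incidences: 2E = 6·12 + 4·x = 72 + 4x.
Every vertex has degree 3, so 3V = 2E.
Euler: V − E + F = 2 ⇒ (2E)/3 − E + (12 + x) = 2.
Multiply by 6: 2·(2E) − 3·(2E) + 6·(12 + x) = 12, i.e. 72 + 6x − (72 + 4x) = 12.
Collecting terms: 2x = 12, so x = 6.
Then 2E = 72 + 4·6 = 96, so E = 48, V = 2E/3 = 32, F = 12 + 6 = 18.

6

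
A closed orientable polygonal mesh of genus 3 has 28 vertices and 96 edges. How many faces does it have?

64

For a closed orientable surface of genus 3, χ = 2 − 2·3 = -4.
F = -4 − V + E = -4 − 28 + 96 = 64.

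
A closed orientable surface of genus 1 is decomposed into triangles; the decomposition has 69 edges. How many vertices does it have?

χ = 2 − 2·1 = 0, and every face is a triangle so 3F = 2E.
F = 2E/3 = 46. Then V = 0 + E − F = 0 + 69 − 46 = 23.

23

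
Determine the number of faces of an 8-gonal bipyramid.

16

A bipyramid over an n-gon has 2n triangular faces and n + 2 vertices: V = 8 + 2 = 10, E = 3·8 = 24, F = 2·8 = 16.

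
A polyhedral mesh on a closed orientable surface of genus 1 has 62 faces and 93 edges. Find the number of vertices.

31

For a closed orientable surface of genus 1, χ = 2 − 2·1 = 0.
V = 0 + E − F = 0 + 93 − 62 = 31.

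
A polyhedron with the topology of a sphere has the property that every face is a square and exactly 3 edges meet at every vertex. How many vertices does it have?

Each face has 4 edges and each edge borders two faces, so 2E = 4F.
Each vertex has degree 3, so 3V = 2E and hence V = 4F/3.
Euler: V − E + F = 2 ⇒ (4F/3) − (4F/2) + F = 2.
Multiply by 6: (8 − 12 + 6)F = 12, i.e. 2F = 12.
So F = 6, E = 4·6/2 = 12, V = 4·6/3 = 8.

8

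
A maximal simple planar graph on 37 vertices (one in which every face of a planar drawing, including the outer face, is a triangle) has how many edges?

105

In a plane triangulation 3F = 2E and V − E + F = 2, so E = 3V − 6 = 3·37 − 6 = 105.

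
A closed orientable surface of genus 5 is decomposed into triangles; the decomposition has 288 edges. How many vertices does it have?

88

χ = 2 − 2·5 = -8, and every face is a triangle so 3F = 2E.
F = 2E/3 = 192. Then V = -8 + E − F = -8 + 288 − 192 = 88.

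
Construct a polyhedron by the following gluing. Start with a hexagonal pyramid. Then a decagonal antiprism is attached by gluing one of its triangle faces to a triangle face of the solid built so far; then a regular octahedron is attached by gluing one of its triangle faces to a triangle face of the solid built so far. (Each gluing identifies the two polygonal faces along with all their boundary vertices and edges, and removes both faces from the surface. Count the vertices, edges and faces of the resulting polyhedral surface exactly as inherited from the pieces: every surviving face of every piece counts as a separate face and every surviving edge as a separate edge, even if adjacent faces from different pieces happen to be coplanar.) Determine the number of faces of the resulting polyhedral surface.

A hexagonal pyramid: V=7, E=12, F=7.
Attach a decagonal antiprism (V=20, E=40, F=22) along a 3-gon: merge 3 vertices and 3 edges, delete both glued faces → V=24, E=49, F=27.
Attach a regular octahedron (V=6, E=12, F=8) along a 3-gon: merge 3 vertices and 3 edges, delete both glued faces → V=27, E=58, F=33.
Check: V − E + F = 27 − 58 + 33 = 2.

33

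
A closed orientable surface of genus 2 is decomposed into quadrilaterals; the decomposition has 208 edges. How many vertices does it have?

102

χ = 2 − 2·2 = -2, and every face is a square so 4F = 2E.
F = 2E/4 = 104. Then V = -2 + E − F = -2 + 208 − 104 = 102.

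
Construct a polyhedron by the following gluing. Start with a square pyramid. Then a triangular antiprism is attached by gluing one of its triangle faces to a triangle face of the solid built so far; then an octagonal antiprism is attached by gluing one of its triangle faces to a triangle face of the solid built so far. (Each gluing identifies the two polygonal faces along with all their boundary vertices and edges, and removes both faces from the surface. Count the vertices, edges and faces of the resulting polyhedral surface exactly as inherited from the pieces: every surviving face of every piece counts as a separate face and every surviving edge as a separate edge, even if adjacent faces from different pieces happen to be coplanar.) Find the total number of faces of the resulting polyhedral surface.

27

A square pyramid: V=5, E=8, F=5.
Attach a triangular antiprism (V=6, E=12, F=8) along a 3-gon: merge 3 vertices and 3 edges, delete both glued faces → V=8, E=17, F=11.
Attach an octagonal antiprism (V=16, E=32, F=18) along a 3-gon: merge 3 vertices and 3 edges, delete both glued faces → V=21, E=46, F=27.
Check: V − E + F = 21 − 46 + 27 = 2.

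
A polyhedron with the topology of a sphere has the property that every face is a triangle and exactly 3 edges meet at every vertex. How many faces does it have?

4

Each face has 3 edges and each edge borders two faces, so 2E = 3F.
Each vertex has degree 3, so 3V = 2E and hence V = 3F/3.
Euler: V − E + F = 2 ⇒ (3F/3) − (3F/2) + F = 2.
Multiply by 6: (6 − 9 + 6)F = 12, i.e. 3F = 12.
So F = 4, E = 3·4/2 = 6, V = 3·4/3 = 4.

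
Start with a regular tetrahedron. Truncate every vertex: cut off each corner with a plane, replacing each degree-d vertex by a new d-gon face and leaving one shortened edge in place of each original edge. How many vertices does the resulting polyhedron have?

The base solid has V = 4, E = 6, F = 4.
Truncation replaces each original edge-end by a new vertex, so V′ = 2E = 12.
Each original edge survives, and each old vertex of degree d contributes d new edges; summing degrees gives Σd = 2E, so E′ = E + 2E = 3E = 18.
Each original face survives and each original vertex becomes one new face: F′ = F + V = 8.

12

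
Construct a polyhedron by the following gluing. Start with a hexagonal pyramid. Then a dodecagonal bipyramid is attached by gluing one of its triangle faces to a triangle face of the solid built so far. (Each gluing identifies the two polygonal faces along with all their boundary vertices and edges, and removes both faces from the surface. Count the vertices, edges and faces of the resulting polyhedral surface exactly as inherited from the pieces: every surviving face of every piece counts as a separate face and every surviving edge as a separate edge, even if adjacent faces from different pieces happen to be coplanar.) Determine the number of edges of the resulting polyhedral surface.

A hexagonal pyramid: V=7, E=12, F=7.
Attach a dodecagonal bipyramid (V=14, E=36, F=24) along a 3-gon: merge 3 vertices and 3 edges, delete both glued faces → V=18, E=45, F=29.
Check: V − E + F = 18 − 45 + 29 = 2.

45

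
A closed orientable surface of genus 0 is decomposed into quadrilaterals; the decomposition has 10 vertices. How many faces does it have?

8

χ = 2 − 2·0 = 2, and every face is a square so 4F = 2E.
V − E + F = 2 with E = 4F/2 gives 10 − (4/2 − 1)·F = 2, so F = 8 and E = 16.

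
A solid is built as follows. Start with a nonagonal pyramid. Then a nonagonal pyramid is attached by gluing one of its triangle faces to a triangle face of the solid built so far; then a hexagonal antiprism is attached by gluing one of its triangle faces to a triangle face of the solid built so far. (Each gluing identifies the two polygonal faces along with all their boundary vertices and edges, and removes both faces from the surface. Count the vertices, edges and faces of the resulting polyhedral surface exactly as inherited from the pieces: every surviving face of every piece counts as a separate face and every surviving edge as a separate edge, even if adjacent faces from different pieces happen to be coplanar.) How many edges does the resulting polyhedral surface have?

A nonagonal pyramid: V=10, E=18, F=10.
Attach a nonagonal pyramid (V=10, E=18, F=10) along a 3-gon: merge 3 vertices and 3 edges, delete both glued faces → V=17, E=33, F=18.
Attach a hexagonal antiprism (V=12, E=24, F=14) along a 3-gon: merge 3 vertices and 3 edges, delete both glued faces → V=26, E=54, F=30.
Check: V − E + F = 26 − 54 + 30 = 2.

54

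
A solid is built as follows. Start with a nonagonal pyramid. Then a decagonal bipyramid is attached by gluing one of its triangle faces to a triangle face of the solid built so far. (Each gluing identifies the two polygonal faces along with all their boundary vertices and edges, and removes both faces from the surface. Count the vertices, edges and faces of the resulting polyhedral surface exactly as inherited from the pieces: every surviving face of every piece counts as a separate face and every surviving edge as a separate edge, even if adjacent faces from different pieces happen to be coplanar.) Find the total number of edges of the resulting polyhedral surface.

45

A nonagonal pyramid: V=10, E=18, F=10.
Attach a decagonal bipyramid (V=12, E=30, F=20) along a 3-gon: merge 3 vertices and 3 edges, delete both glued faces → V=19, E=45, F=28.
Check: V − E + F = 19 − 45 + 28 = 2.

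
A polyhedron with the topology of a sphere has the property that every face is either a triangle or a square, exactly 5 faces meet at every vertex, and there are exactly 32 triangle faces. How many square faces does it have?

6

Let x be the number of squares; then F = 32 + x.
Edge–face incidences: 2E = 3·32 + 4·x = 96 + 4x.
Every vertex has degree 5, so 5V = 2E.
Euler: V − E + F = 2 ⇒ (2E)/5 − E + (32 + x) = 2.
Multiply by 10: 2·(2E) − 5·(2E) + 10·(32 + x) = 20, i.e. 320 + 10x − 3·(96 + 4x) = 20.
Collecting terms: −2x + 32 = 20, so −2x = −12, so x = 6.
Then 2E = 96 + 4·6 = 120, so E = 60, V = 2E/5 = 24, F = 32 + 6 = 38.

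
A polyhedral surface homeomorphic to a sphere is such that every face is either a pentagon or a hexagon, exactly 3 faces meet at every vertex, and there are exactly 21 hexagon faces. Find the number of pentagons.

12

Let x be the number of pentagons; then F = 21 + x.
Edge–face incidences: 2E = 6·21 + 5·x = 126 + 5x.
Every vertex has degree 3, so 3V = 2E.
Euler: V − E + F = 2 ⇒ (2E)/3 − E + (21 + x) = 2.
Multiply by 6: 2·(2E) − 3·(2E) + 6·(21 + x) = 12, i.e. 126 + 6x − (126 + 5x) = 12.
Collecting terms: x = 12.
Then 2E = 126 + 5·12 = 186, so E = 93, V = 2E/3 = 62, F = 21 + 12 = 33.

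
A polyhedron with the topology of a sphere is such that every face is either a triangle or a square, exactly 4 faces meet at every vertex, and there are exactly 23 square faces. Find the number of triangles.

Let x be the number of triangles; then F = 23 + x.
Edge–face incidences: 2E = 4·23 + 3·x = 92 + 3x.
Every vertex has degree 4, so 4V = 2E.
Euler: V − E + F = 2 ⇒ (2E)/4 − E + (23 + x) = 2.
Multiply by 8: 2·(2E) − 4·(2E) + 8·(23 + x) = 16, i.e. 184 + 8x − 2·(92 + 3x) = 16.
Collecting terms: 2x = 16, so x = 8.
Then 2E = 92 + 3·8 = 116, so E = 58, V = 2E/4 = 29, F = 23 + 8 = 31.

8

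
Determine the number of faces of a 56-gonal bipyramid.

112

A bipyramid over an n-gon has 2n triangular faces and n + 2 vertices: V = 56 + 2 = 58, E = 3·56 = 168, F = 2·56 = 112.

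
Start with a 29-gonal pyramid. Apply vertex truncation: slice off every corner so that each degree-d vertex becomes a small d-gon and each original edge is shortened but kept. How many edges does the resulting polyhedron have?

The base solid has V = 30, E = 58, F = 30.
Truncation replaces each original edge-end by a new vertex, so V′ = 2E = 116.
Each original edge survives, and each old vertex of degree d contributes d new edges; summing degrees gives Σd = 2E, so E′ = E + 2E = 3E = 174.
Each original face survives and each original vertex becomes one new face: F′ = F + V = 60.

174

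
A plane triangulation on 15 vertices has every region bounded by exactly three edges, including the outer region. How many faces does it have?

26

In a plane triangulation 3F = 2E and V − E + F = 2, so F = 2V − 4 = 2·15 − 4 = 26.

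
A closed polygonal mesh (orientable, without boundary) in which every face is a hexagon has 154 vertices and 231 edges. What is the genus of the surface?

1

Every face is a hexagon and each edge borders two faces, so 6F = 2·231, giving F = 77.
χ = V − E + F = 154 − 231 + 77 = 0.
For a closed orientable surface χ = 2 − 2g, so g = (2 − (0))/2 = 1.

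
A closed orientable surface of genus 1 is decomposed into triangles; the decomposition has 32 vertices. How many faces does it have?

χ = 2 − 2·1 = 0, and every face is a triangle so 3F = 2E.
V − E + F = 0 with E = 3F/2 gives 32 − (3/2 − 1)·F = 0, so F = 64 and E = 96.

64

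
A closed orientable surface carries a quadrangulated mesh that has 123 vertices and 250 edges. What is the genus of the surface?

2

Every face is a square and each edge borders two faces, so 4F = 2·250, giving F = 125.
χ = V − E + F = 123 − 250 + 125 = -2.
For a closed orientable surface χ = 2 − 2g, so g = (2 − (-2))/2 = 2.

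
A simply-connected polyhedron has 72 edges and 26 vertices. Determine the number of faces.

Here V − E + F = 2.
F = 2 − V + E = 2 − 26 + 72 = 48.

48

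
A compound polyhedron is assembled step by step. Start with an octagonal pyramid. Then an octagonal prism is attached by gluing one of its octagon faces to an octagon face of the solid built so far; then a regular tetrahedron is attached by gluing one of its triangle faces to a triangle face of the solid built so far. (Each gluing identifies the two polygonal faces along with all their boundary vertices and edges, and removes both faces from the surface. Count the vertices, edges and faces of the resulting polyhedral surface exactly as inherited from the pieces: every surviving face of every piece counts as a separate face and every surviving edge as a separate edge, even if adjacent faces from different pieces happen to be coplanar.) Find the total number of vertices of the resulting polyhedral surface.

18

An octagonal pyramid: V=9, E=16, F=9.
Attach an octagonal prism (V=16, E=24, F=10) along an 8-gon: merge 8 vertices and 8 edges, delete both glued faces → V=17, E=32, F=17.
Attach a regular tetrahedron (V=4, E=6, F=4) along a 3-gon: merge 3 vertices and 3 edges, delete both glued faces → V=18, E=35, F=19.
Check: V − E + F = 18 − 35 + 19 = 2.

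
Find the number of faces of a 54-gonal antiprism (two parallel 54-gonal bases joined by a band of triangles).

An antiprism on an n-gon has two n-gon caps and 2n triangles: V = 2·54 = 108, E = 4·54 = 216, F = 2·54 + 2 = 110.
Check: V − E + F = 108 − 216 + 110 = 2.

110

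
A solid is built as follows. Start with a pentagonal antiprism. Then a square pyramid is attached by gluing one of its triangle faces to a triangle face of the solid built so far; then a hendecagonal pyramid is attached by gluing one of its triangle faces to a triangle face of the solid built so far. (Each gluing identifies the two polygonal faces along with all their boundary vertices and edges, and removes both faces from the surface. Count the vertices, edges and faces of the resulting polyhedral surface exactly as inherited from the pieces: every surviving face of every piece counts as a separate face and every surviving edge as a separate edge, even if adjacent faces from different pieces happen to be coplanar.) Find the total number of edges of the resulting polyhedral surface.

A pentagonal antiprism: V=10, E=20, F=12.
Attach a square pyramid (V=5, E=8, F=5) along a 3-gon: merge 3 vertices and 3 edges, delete both glued faces → V=12, E=25, F=15.
Attach a hendecagonal pyramid (V=12, E=22, F=12) along a 3-gon: merge 3 vertices and 3 edges, delete both glued faces → V=21, E=44, F=25.
Check: V − E + F = 21 − 44 + 25 = 2.

44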